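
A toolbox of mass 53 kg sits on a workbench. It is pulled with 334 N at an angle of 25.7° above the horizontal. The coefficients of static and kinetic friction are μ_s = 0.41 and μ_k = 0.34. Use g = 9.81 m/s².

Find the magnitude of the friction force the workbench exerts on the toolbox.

Vertical equilibrium gives N = m g − P sin α = 375.1 N.
The horizontal driving force is P cos α = 301 N, so equilibrium needs friction f = 301 N.
The static-friction limit is μ_s N = 153.8 N.
301 > 153.8 N → the toolbox slides; f = μ_k N = 0.34×375.1 = 128 N.

f ≈ 128 N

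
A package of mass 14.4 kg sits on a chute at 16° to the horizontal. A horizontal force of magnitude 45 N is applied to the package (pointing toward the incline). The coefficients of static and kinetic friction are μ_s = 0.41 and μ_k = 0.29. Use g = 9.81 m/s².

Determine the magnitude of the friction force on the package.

f ≈ 4.32 N (down the incline)

The horizontal push has a component P sin θ into the surface, so N = m g cos θ + P sin θ = 135.8 + 12.4 = 148.2 N.
Along the incline, the net driving force (taking up-slope positive) is P cos θ − m g sin θ = 43.26 − 38.94 = 4.319 N, so equilibrium requires friction f = -4.319 N (down-slope).
The limit of static friction is μ_s N = 60.76 N.
Since 4.319 N is within the 60.76 N limit, the package stays put and friction is exactly 4.32 N.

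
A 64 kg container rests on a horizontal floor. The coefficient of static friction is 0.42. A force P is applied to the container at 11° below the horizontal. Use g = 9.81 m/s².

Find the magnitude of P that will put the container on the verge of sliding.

N = m g + P sin α (the push presses the container into the horizontal floor).
At impending slip, P cos α = μ_s N = μ_s (m g + P sin α).
Solving: P (cos α − μ_s sin α) = μ_s m g → P = 0.42×628/(cos 11° − 0.42 sin 11°) = 264/0.9015 = 293 N.

P ≈ 293 N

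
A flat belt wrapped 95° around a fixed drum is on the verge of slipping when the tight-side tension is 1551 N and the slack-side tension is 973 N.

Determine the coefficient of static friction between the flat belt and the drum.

μ ≈ 0.281

T₂/T₁ = e^{μβ} → μ = ln(T₂/T₁)/β.
β = 95° = 1.658 rad.
μ = ln(1551/973)/1.658 = ln(1.594)/1.658 = 0.281.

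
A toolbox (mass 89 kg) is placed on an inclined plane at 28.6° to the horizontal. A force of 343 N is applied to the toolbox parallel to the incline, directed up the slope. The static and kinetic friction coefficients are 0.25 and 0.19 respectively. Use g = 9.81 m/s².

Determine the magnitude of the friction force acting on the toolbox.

Perpendicular to the surface, N = m g cos θ = 89·9.81·cos 28.6° = 766.6 N.
Parallel to the incline, ΣF = 0 gives f = m g sin θ − P = 417.9 − 343 = 74.94 N (up-slope positive).
The static-friction ceiling is μ_s N = 0.25 × 766.6 = 191.6 N.
Since |74.94| ≤ 191.6 N, static friction is sufficient; f equals the required value, not μ_s N.

f ≈ 74.9 N (up the incline)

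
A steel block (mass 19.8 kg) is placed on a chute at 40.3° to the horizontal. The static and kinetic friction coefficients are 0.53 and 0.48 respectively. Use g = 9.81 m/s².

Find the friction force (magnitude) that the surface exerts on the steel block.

f ≈ 71.1 N (up the incline)

Perpendicular to the surface, N = m g cos θ = 19.8·9.81·cos 40.3° = 148.1 N.
Along the slope the weight component is m g sin θ = 125.6 N; friction must supply exactly this, acting up-slope.
Static friction can supply at most μ_s N = 78.51 N.
Since |125.6| > 78.51 N, static friction cannot hold it; the steel block slides down the incline and kinetic friction applies: f = μ_k N = 0.48 × 148.1 = 71.1 N.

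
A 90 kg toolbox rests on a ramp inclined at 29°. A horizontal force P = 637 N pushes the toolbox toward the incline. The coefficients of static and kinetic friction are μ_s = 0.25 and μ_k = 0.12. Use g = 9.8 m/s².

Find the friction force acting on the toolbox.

Normal direction: N = m g cos θ + P sin θ = 1080 N.
Parallel to the incline: P cos θ − m g sin θ = 557.1 − 427.6 = 129.5 N; the friction needed to balance this is 129.5 N acting down the slope.
Maximum static friction: μ_s N = 0.25 × 1080 = 270.1 N.
|f_req| = 129.5 ≤ 270.1 N → the toolbox is in equilibrium; friction equals the required value.

f ≈ 130 N (down the incline)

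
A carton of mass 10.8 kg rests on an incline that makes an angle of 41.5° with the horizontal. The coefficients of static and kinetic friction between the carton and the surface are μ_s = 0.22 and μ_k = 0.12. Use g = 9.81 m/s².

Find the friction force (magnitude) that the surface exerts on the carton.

Perpendicular to the surface, N = m g cos θ = 10.8·9.81·cos 41.5° = 79.35 N.
For equilibrium along the incline, friction must balance the weight component: f = m g sin θ = 70.2 N up the slope.
Static friction can supply at most μ_s N = 17.46 N.
Since |70.2| > 17.46 N, static friction cannot hold it; the carton slides down the incline and kinetic friction applies: f = μ_k N = 0.12 × 79.35 = 9.52 N.

f ≈ 9.52 N (up the incline)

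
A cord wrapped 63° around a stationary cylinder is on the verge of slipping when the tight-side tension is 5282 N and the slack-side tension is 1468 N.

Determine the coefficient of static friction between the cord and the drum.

μ ≈ 1.16

T₂/T₁ = e^{μβ} → μ = ln(T₂/T₁)/β.
β = 63° = 1.1 rad.
μ = ln(5282/1468)/1.1 = ln(3.598)/1.1 = 1.16.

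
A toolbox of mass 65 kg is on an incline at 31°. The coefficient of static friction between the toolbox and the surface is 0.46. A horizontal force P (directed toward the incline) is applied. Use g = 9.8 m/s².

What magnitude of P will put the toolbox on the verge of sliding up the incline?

At impending motion up the slope, friction acts down-slope at its limit: f = μ_s N.
Perpendicular to the incline: N = m g cos θ + P sin θ.
Along the incline: P cos θ = m g sin θ + μ_s N = m g sin θ + μ_s (m g cos θ + P sin θ).
Solving, P (cos θ − μ_s sin θ) = m g (sin θ + μ_s cos θ), so P = 65×9.8×(sin 31° + 0.46 cos 31°)/(cos 31° − 0.46 sin 31°) = 637×0.9093/0.6202 = 934 N.

P ≈ 934 N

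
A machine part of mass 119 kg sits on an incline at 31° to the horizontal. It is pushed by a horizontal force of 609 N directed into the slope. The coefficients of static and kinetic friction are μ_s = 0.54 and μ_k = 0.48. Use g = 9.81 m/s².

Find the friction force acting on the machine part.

f ≈ 79.2 N (up the incline)

The horizontal push has a component P sin θ into the surface, so N = m g cos θ + P sin θ = 1001 + 313.7 = 1314 N.
Along the incline, the net driving force (taking up-slope positive) is P cos θ − m g sin θ = 522 − 601.3 = -79.24 N, so equilibrium requires friction f = 79.24 N (up-slope).
Maximum static friction: μ_s N = 0.54 × 1314 = 709.7 N.
|f_req| = 79.24 ≤ 709.7 N → the machine part is in equilibrium; friction equals the required value.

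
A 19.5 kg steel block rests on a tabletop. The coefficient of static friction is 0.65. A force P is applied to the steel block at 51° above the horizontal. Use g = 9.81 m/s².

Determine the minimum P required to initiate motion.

N = m g − P sin α (the pull lifts the steel block).
At impending slip, P cos α = μ_s N = μ_s (m g − P sin α).
Solving: P (cos α + μ_s sin α) = μ_s m g → P = 0.65×191/(cos 51° + 0.65 sin 51°) = 124/1.134 = 110 N.

P ≈ 110 N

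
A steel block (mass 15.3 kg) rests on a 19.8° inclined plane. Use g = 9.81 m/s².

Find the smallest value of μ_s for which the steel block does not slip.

At the slip threshold m g sin θ = μ_s m g cos θ, so μ_s,min = tan θ.
μ_s,min = tan 19.8° = 0.36.

μ_s,min ≈ 0.36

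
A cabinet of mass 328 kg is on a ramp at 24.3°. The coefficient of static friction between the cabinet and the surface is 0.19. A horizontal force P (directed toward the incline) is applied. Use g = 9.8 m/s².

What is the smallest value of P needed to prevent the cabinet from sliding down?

P_min ≈ 774 N

The cabinet tends to slide down (tan θ > μ_s), so at the point of impending slip friction acts up-slope at its limit: f = μ_s N.
Perpendicular to the incline: N = m g cos θ + P sin θ.
Along the incline: P cos θ + μ_s N = m g sin θ, i.e. P cos θ + μ_s (m g cos θ + P sin θ) = m g sin θ.
Solving, P (cos θ + μ_s sin θ) = m g (sin θ − μ_s cos θ), so P = 3210×0.2383/0.9896 = 774 N.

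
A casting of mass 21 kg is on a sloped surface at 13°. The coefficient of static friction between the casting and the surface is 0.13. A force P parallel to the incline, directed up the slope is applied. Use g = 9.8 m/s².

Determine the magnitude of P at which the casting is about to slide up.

At impending motion up the slope, friction acts down-slope at its limit: f = μ_s N.
P is parallel to the surface, so N = m g cos θ = 201 N.
Along the incline: P = m g sin θ + μ_s N = 46.3 + 0.13×201 = 72.4 N.

P ≈ 72.4 N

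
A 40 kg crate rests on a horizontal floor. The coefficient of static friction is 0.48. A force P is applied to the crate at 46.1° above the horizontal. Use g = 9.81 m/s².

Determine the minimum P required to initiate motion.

P ≈ 181 N

N = m g − P sin α (the pull lifts the crate).
At impending slip, P cos α = μ_s N = μ_s (m g − P sin α).
Solving: P (cos α + μ_s sin α) = μ_s m g → P = 0.48×392/(cos 46.1° + 0.48 sin 46.1°) = 188/1.039 = 181 N.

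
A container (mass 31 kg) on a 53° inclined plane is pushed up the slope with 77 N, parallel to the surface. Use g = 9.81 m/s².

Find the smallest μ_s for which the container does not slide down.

μ_s,min ≈ 0.906

N = m g cos θ = 183 N.
Friction must make up the shortfall along the incline: f = m g sin θ − P = 242.9 − 77 = 165.9 N.
At the threshold f = μ_s N, so μ_s,min = 165.9/183 = 0.906.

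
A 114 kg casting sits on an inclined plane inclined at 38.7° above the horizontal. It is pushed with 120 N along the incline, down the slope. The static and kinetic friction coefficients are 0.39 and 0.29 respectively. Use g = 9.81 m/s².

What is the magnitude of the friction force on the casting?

Perpendicular to the surface, N = m g cos θ = 114·9.81·cos 38.7° = 872.8 N.
The friction needed for equilibrium is m g sin θ + P = 699.2 + 120 = 819.2 N, measured positive up-slope.
Maximum static friction available: μ_s N = 0.39 × 872.8 = 340.4 N.
|819.2| exceeds 340.4 N, so the casting slips down-slope; friction is kinetic, f = μ_k N = 0.29×872.8 = 253 N.

f ≈ 253 N (up the incline)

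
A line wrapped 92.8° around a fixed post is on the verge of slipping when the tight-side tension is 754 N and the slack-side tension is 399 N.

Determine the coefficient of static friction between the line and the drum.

T₂/T₁ = e^{μβ} → μ = ln(T₂/T₁)/β.
β = 92.8° = 1.62 rad.
μ = ln(754/399)/1.62 = ln(1.89)/1.62 = 0.393.

μ ≈ 0.393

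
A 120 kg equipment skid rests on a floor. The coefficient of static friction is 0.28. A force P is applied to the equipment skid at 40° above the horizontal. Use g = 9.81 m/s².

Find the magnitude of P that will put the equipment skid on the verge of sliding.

N = m g − P sin α (the pull lifts the equipment skid).
At impending slip, P cos α = μ_s N = μ_s (m g − P sin α).
Solving: P (cos α + μ_s sin α) = μ_s m g → P = 0.28×1180/(cos 40° + 0.28 sin 40°) = 330/0.946 = 348 N.

P ≈ 348 N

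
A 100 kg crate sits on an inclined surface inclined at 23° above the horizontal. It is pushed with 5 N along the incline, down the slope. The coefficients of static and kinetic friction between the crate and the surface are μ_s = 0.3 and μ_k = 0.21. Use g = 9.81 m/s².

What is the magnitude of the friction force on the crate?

The normal reaction is N = m g cos θ = 903 N.
Parallel to the incline, ΣF = 0 gives f = m g sin θ + P = 383.3 + 5 = 388.3 N (up-slope positive).
The static-friction ceiling is μ_s N = 0.3 × 903 = 270.9 N.
|388.3| exceeds 270.9 N, so the crate slips down-slope; friction is kinetic, f = μ_k N = 0.21×903 = 190 N.

f ≈ 190 N (up the incline)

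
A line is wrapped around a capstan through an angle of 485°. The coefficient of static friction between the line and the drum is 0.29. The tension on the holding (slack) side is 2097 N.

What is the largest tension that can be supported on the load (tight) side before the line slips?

T_max ≈ 24400 N

At impending slip the capstan equation gives T₂/T₁ = e^{μβ} with β in radians.
β = 485° × π/180 = 8.465 rad.
e^{μβ} = e^{0.29×8.465} = 11.64.
T₂ = T₁ · e^{μβ} = 2097 × 11.64 = 24400 N.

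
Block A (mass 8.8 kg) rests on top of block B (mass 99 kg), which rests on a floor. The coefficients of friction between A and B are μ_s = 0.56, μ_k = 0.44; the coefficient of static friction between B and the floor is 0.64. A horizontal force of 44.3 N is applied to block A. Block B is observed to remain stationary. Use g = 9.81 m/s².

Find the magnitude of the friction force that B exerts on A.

f ≈ 44.3 N

Normal force at the A–B interface: N₁ = m_A g = 86.33 N.
Maximum static friction on A from B: μ_s N₁ = 0.56×86.33 = 48.34 N.
P = 44.3 N is within that limit, so A and B move together (both at rest); the A–B friction is simply f₁ = P = 44.3 N.
B experiences an equal 44.3 N forward from A (third law). B is in equilibrium, so the floor supplies f₂ = 44.3 N of static friction (limit μ_s(m_A+m_B)g = 676.8 N, not exceeded).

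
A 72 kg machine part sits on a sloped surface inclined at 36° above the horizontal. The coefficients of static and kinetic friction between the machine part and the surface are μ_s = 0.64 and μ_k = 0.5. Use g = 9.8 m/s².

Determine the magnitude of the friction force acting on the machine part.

f ≈ 285 N (up the incline)

The normal reaction is N = m g cos θ = 570.8 N.
Along the slope the weight component is m g sin θ = 414.7 N; friction must supply exactly this, acting up-slope.
Maximum static friction available: μ_s N = 0.64 × 570.8 = 365.3 N.
|414.7| exceeds 365.3 N, so the machine part slips down-slope; friction is kinetic, f = μ_k N = 0.5×570.8 = 285 N.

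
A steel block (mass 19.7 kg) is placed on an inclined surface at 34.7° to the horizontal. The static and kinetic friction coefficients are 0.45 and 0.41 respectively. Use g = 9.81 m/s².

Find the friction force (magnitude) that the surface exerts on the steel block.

f ≈ 65.1 N (up the incline)

The normal reaction is N = m g cos θ = 158.9 N.
Along the slope the weight component is m g sin θ = 110 N; friction must supply exactly this, acting up-slope.
The static-friction ceiling is μ_s N = 0.45 × 158.9 = 71.5 N.
|110| exceeds 71.5 N, so the steel block slips down-slope; friction is kinetic, f = μ_k N = 0.41×158.9 = 65.1 N.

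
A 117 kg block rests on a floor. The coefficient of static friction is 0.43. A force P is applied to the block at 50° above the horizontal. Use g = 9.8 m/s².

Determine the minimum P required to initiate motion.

P ≈ 507 N

N = m g − P sin α (the pull lifts the block).
At impending slip, P cos α = μ_s N = μ_s (m g − P sin α).
Solving: P (cos α + μ_s sin α) = μ_s m g → P = 0.43×1150/(cos 50° + 0.43 sin 50°) = 493/0.9722 = 507 N.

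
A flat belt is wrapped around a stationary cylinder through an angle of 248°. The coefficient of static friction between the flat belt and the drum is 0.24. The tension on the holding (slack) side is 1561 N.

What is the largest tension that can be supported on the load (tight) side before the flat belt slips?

T_max ≈ 4410 N

At impending slip the capstan equation gives T₂/T₁ = e^{μβ} with β in radians.
β = 248° × π/180 = 4.328 rad.
e^{μβ} = e^{0.24×4.328} = 2.826.
T₂ = T₁ · e^{μβ} = 1561 × 2.826 = 4410 N.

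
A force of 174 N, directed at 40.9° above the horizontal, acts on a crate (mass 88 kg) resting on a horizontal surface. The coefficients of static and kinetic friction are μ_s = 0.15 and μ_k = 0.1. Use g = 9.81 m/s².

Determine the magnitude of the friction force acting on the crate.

Vertical equilibrium gives N = m g − P sin α = 749.4 N.
Horizontally, friction must balance P cos α = 131.5 N.
μ_s N = 0.15 × 749.4 = 112.4 N.
The required friction exceeds μ_s N, so the crate moves and f = μ_k N = 74.9 N.

f ≈ 74.9 N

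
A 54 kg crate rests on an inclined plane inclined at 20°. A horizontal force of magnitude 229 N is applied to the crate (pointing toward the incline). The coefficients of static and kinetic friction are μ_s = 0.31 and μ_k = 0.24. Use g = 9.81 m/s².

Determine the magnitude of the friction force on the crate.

Normal direction: N = m g cos θ + P sin θ = 576.1 N.
Along the incline, the net driving force (taking up-slope positive) is P cos θ − m g sin θ = 215.2 − 181.2 = 34.01 N, so equilibrium requires friction f = -34.01 N (down-slope).
The limit of static friction is μ_s N = 178.6 N.
|f_req| = 34.01 ≤ 178.6 N → the crate is in equilibrium; friction equals the required value.

f ≈ 34 N (down the incline)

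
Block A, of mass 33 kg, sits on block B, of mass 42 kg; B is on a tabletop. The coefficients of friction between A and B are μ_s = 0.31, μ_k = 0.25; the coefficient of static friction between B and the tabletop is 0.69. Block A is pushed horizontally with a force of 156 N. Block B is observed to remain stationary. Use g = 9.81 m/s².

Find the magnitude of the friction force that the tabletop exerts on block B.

f ≈ 80.9 N

Normal force at the A–B interface: N₁ = m_A g = 323.7 N.
So the A–B interface can sustain at most μ_s N₁ = 100.4 N of static friction.
Since P = 156 N > 100.4 N, A slides on B; the A–B friction is kinetic: f₁ = μ_k N₁ = 0.25×323.7 = 80.9 N.
B experiences an equal 80.9 N forward from A (third law). B is in equilibrium, so the floor supplies f₂ = 80.9 N of static friction (limit μ_s(m_A+m_B)g = 507.7 N, not exceeded).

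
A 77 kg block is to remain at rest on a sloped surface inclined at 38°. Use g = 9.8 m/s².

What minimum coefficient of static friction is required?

μ_s,min ≈ 0.781

At the slip threshold m g sin θ = μ_s m g cos θ, so μ_s,min = tan θ.
μ_s,min = tan 38° = 0.781.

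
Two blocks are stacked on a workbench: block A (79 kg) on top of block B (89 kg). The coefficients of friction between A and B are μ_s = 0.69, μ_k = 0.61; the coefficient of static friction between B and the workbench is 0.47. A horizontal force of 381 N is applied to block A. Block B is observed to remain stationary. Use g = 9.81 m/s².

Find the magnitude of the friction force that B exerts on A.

f ≈ 381 N

The normal force B exerts on A is simply A's weight, N₁ = 775 N.
Maximum static friction on A from B: μ_s N₁ = 0.69×775 = 534.7 N.
Since P = 381 N ≤ 534.7 N, A does not slip on B; friction on A equals P = 381 N.
B experiences an equal 381 N forward from A (third law). B is in equilibrium, so the floor supplies f₂ = 381 N of static friction (limit μ_s(m_A+m_B)g = 774.6 N, not exceeded).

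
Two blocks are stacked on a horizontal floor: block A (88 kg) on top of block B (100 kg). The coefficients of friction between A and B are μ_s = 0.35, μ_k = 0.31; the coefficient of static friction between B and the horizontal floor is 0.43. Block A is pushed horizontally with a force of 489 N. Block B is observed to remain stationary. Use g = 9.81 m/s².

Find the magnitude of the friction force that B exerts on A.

Between the blocks, N₁ = m_A g = 863.3 N.
Maximum static friction on A from B: μ_s N₁ = 0.35×863.3 = 302.1 N.
P = 489 N exceeds that limit, so A slips over B and the interface friction becomes kinetic: f₁ = μ_k N₁ = 0.31×863.3 = 268 N.
By Newton's third law B feels 268 N forward from A. With B stationary, the floor's static friction on B balances it: f₂ = 268 N (well within μ_s(m_A+m_B)g = 793 N).

f ≈ 268 N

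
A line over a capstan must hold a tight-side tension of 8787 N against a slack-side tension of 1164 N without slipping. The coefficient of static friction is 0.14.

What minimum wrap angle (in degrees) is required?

β_min ≈ 827°

T₂/T₁ = e^{μβ} → β = ln(T₂/T₁)/μ.
β = ln(8787/1164)/0.14 = 2.021/0.14 = 14.44 rad.
In degrees: β = 14.44 × 180/π = 827°.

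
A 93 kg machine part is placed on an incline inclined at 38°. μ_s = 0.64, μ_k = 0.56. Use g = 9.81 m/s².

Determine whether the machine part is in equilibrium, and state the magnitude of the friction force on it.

f ≈ 403 N

N = m g cos θ = 719 N.
Down-slope weight component: m g sin θ = 562 N.
μ_s N = 460 N.
562 > 460 N, so it slides; kinetic friction f = μ_k N = 0.56×719 = 403 N.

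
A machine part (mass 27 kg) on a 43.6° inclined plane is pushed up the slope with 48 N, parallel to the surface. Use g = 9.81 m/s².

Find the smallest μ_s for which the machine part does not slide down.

N = m g cos θ = 191.8 N.
Friction must make up the shortfall along the incline: f = m g sin θ − P = 182.7 − 48 = 134.7 N.
At the threshold f = μ_s N, so μ_s,min = 134.7/191.8 = 0.702.

μ_s,min ≈ 0.702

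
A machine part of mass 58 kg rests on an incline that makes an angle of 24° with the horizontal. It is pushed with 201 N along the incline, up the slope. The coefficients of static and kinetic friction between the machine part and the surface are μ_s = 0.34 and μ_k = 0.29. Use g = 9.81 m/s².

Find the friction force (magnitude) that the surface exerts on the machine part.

Perpendicular to the surface, N = m g cos θ = 58·9.81·cos 24° = 519.8 N.
Parallel to the incline, ΣF = 0 gives f = m g sin θ − P = 231.4 − 201 = 30.43 N (up-slope positive).
The static-friction ceiling is μ_s N = 0.34 × 519.8 = 176.7 N.
Since |30.43| ≤ 176.7 N, the machine part remains in static equilibrium and friction takes exactly the required value.

f ≈ 30.4 N (up the incline)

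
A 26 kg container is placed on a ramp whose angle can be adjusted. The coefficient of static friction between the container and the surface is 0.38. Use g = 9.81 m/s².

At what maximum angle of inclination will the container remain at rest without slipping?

θ_max ≈ 20.8°

At the slip threshold, m g sin θ = μ_s · m g cos θ, so tan θ = μ_s.
θ_max = arctan(0.38) = 20.8°.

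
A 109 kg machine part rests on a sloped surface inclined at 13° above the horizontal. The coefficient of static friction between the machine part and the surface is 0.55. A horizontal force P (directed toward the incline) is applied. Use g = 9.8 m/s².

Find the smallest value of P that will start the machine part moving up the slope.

At impending motion up the slope, friction acts down-slope at its limit: f = μ_s N.
Perpendicular to the incline: N = m g cos θ + P sin θ.
Along the incline: P cos θ = m g sin θ + μ_s N = m g sin θ + μ_s (m g cos θ + P sin θ).
Solving, P (cos θ − μ_s sin θ) = m g (sin θ + μ_s cos θ), so P = 109×9.8×(sin 13° + 0.55 cos 13°)/(cos 13° − 0.55 sin 13°) = 1070×0.7609/0.8506 = 955 N.

P ≈ 955 N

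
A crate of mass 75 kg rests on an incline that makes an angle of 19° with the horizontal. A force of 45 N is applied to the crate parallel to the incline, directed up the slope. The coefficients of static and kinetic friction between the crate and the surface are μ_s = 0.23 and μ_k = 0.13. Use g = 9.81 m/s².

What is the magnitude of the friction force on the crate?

f ≈ 90.4 N (up the incline)

Perpendicular to the surface, N = m g cos θ = 75·9.81·cos 19° = 695.7 N.
For equilibrium along the incline the friction force must supply f = m g sin θ − P = 239.5 − 45 = 194.5 N (positive meaning up-slope).
Maximum static friction available: μ_s N = 0.23 × 695.7 = 160 N.
Since |194.5| > 160 N, static friction cannot hold it; the crate slides down the incline and kinetic friction applies: f = μ_k N = 0.13 × 695.7 = 90.4 N.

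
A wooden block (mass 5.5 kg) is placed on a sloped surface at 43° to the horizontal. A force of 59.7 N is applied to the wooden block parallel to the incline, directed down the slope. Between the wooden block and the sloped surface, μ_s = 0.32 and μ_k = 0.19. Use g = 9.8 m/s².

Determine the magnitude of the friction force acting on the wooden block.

f ≈ 7.49 N (up the incline)

Perpendicular to the surface, N = m g cos θ = 5.5·9.8·cos 43° = 39.42 N.
Parallel to the incline, ΣF = 0 gives f = m g sin θ + P = 36.76 + 59.7 = 96.46 N (up-slope positive).
The static-friction ceiling is μ_s N = 0.32 × 39.42 = 12.61 N.
Since |96.46| > 12.61 N, static friction cannot hold it; the wooden block slides down the incline and kinetic friction applies: f = μ_k N = 0.19 × 39.42 = 7.49 N.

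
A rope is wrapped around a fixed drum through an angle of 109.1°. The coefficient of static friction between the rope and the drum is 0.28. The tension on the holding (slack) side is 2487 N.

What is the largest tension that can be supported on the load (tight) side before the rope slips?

At impending slip the capstan equation gives T₂/T₁ = e^{μβ} with β in radians.
β = 109.1° × π/180 = 1.904 rad.
e^{μβ} = e^{0.28×1.904} = 1.704.
T₂ = T₁ · e^{μβ} = 2487 × 1.704 = 4240 N.

T_max ≈ 4240 N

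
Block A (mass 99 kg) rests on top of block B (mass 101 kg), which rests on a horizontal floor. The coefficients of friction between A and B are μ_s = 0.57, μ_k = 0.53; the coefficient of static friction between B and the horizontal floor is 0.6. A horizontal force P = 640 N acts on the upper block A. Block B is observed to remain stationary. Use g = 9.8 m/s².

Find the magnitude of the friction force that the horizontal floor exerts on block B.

Between the blocks, N₁ = m_A g = 970.2 N.
So the A–B interface can sustain at most μ_s N₁ = 553 N of static friction.
Since P = 640 N > 553 N, A slides on B; the A–B friction is kinetic: f₁ = μ_k N₁ = 0.53×970.2 = 514 N.
B experiences an equal 514 N forward from A (third law). B is in equilibrium, so the floor supplies f₂ = 514 N of static friction (limit μ_s(m_A+m_B)g = 1176 N, not exceeded).

f ≈ 514 N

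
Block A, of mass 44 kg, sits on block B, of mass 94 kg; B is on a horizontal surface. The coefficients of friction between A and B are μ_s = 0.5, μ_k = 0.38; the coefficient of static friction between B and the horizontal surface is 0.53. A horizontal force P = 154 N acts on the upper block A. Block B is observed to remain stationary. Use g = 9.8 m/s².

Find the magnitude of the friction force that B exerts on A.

The normal force B exerts on A is simply A's weight, N₁ = 431.2 N.
Maximum static friction on A from B: μ_s N₁ = 0.5×431.2 = 215.6 N.
P = 154 N is within that limit, so A and B move together (both at rest); the A–B friction is simply f₁ = P = 154 N.
B experiences an equal 154 N forward from A (third law). B is in equilibrium, so the floor supplies f₂ = 154 N of static friction (limit μ_s(m_A+m_B)g = 716.8 N, not exceeded).

f ≈ 154 N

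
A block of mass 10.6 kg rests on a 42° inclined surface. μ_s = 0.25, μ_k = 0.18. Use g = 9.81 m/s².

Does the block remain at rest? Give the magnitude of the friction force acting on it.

f ≈ 13.9 N

N = m g cos θ = 77.3 N.
Down-slope weight component: m g sin θ = 69.6 N.
μ_s N = 19.3 N.
69.6 > 19.3 N, so it slides; kinetic friction f = μ_k N = 0.18×77.3 = 13.9 N.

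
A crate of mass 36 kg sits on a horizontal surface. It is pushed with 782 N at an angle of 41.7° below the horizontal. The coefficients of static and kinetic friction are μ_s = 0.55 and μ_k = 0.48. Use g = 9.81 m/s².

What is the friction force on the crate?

f ≈ 419 N

The vertical component of P adds to the normal force: N = m g + P sin α = 353.2 + 520.2 = 873.4 N.
Horizontally, friction must balance P cos α = 583.9 N.
μ_s N = 0.55 × 873.4 = 480.4 N.
The required friction exceeds μ_s N, so the crate moves and f = μ_k N = 419 N.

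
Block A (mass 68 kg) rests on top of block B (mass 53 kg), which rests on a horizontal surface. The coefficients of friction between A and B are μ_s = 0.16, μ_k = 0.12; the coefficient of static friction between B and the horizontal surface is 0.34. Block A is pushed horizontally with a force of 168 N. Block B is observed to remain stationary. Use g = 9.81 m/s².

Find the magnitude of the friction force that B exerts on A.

Between the blocks, N₁ = m_A g = 667.1 N.
So the A–B interface can sustain at most μ_s N₁ = 106.7 N of static friction.
P = 168 N exceeds that limit, so A slips over B and the interface friction becomes kinetic: f₁ = μ_k N₁ = 0.12×667.1 = 80 N.
B experiences an equal 80 N forward from A (third law). B is in equilibrium, so the floor supplies f₂ = 80 N of static friction (limit μ_s(m_A+m_B)g = 403.6 N, not exceeded).

f ≈ 80 N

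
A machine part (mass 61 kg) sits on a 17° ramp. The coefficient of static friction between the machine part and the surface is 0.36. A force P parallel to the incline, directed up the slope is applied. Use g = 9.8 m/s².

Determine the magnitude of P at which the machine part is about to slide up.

P ≈ 381 N

At impending motion up the slope, friction acts down-slope at its limit: f = μ_s N.
P is parallel to the surface, so N = m g cos θ = 572 N.
Along the incline: P = m g sin θ + μ_s N = 175 + 0.36×572 = 381 N.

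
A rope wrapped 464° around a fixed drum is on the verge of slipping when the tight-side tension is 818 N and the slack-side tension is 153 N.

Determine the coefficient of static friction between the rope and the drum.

T₂/T₁ = e^{μβ} → μ = ln(T₂/T₁)/β.
β = 464° = 8.098 rad.
μ = ln(818/153)/8.098 = ln(5.346)/8.098 = 0.207.

μ ≈ 0.207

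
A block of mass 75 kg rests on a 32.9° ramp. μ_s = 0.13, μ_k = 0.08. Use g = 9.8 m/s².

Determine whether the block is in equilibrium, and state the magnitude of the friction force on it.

N = m g cos θ = 617 N.
Down-slope weight component: m g sin θ = 399 N.
μ_s N = 80.2 N.
399 > 80.2 N, so it slides; kinetic friction f = μ_k N = 0.08×617 = 49.4 N.

f ≈ 49.4 N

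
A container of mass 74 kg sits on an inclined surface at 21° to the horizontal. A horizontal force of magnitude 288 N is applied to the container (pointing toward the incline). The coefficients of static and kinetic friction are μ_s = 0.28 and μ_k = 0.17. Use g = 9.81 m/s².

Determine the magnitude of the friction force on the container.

Normal direction: N = m g cos θ + P sin θ = 780.9 N.
Along the incline, the net driving force (taking up-slope positive) is P cos θ − m g sin θ = 268.9 − 260.2 = 8.718 N, so equilibrium requires friction f = -8.718 N (down-slope).
Maximum static friction: μ_s N = 0.28 × 780.9 = 218.7 N.
|f_req| = 8.718 ≤ 218.7 N → the container is in equilibrium; friction equals the required value.

f ≈ 8.72 N (down the incline)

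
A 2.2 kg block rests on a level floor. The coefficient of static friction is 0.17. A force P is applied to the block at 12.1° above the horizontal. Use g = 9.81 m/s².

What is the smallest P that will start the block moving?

P ≈ 3.62 N

N = m g − P sin α (the pull lifts the block).
At impending slip, P cos α = μ_s N = μ_s (m g − P sin α).
Solving: P (cos α + μ_s sin α) = μ_s m g → P = 0.17×21.6/(cos 12.1° + 0.17 sin 12.1°) = 3.67/1.013 = 3.62 N.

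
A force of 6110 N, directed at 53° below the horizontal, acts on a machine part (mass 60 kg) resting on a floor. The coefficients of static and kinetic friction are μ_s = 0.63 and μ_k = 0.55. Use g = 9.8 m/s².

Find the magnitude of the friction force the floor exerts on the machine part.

f ≈ 3010 N

Vertical equilibrium gives N = m g + P sin α = 5468 N.
Horizontally, friction must balance P cos α = 3677 N.
μ_s N = 0.63 × 5468 = 3445 N.
The required friction exceeds μ_s N, so the machine part moves and f = μ_k N = 3010 N.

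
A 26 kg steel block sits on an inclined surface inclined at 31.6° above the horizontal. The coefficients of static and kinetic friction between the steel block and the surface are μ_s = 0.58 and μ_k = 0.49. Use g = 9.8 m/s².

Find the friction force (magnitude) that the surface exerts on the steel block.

Normal force: N = m g cos θ = 26 × 9.8 × cos 31.6° = 217 N.
Along the slope the weight component is m g sin θ = 133.5 N; friction must supply exactly this, acting up-slope.
Static friction can supply at most μ_s N = 125.9 N.
|133.5| exceeds 125.9 N, so the steel block slips down-slope; friction is kinetic, f = μ_k N = 0.49×217 = 106 N.

f ≈ 106 N (up the incline)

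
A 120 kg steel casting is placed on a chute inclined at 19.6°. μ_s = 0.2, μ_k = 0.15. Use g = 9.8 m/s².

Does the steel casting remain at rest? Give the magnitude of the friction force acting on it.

N = m g cos θ = 1110 N.
Down-slope weight component: m g sin θ = 394 N.
μ_s N = 222 N.
394 > 222 N, so it slides; kinetic friction f = μ_k N = 0.15×1110 = 166 N.

f ≈ 166 N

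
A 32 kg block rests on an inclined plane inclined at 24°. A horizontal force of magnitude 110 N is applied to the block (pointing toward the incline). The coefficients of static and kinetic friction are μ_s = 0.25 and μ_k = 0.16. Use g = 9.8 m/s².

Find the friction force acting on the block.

f ≈ 27.1 N (up the incline)

Normal direction: N = m g cos θ + P sin θ = 331.2 N.
Along the incline, the net driving force (taking up-slope positive) is P cos θ − m g sin θ = 100.5 − 127.6 = -27.06 N, so equilibrium requires friction f = 27.06 N (up-slope).
Maximum static friction: μ_s N = 0.25 × 331.2 = 82.81 N.
Since 27.06 N is within the 82.81 N limit, the block stays put and friction is exactly 27.1 N.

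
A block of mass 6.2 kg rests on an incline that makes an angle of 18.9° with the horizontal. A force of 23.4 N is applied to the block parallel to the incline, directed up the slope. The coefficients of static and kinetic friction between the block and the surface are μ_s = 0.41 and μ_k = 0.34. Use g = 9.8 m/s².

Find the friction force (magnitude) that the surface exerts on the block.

f ≈ 3.72 N (down the incline)

Normal force: N = m g cos θ = 6.2 × 9.8 × cos 18.9° = 57.48 N.
The friction needed for equilibrium is m g sin θ − P = 19.68 − 23.4 = -3.719 N, measured positive up-slope.
The static-friction ceiling is μ_s N = 0.41 × 57.48 = 23.57 N.
Since |-3.719| ≤ 23.57 N, static friction is sufficient; f equals the required value, not μ_s N.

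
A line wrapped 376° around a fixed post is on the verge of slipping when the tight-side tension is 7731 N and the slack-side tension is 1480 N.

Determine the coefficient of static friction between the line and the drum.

μ ≈ 0.252

T₂/T₁ = e^{μβ} → μ = ln(T₂/T₁)/β.
β = 376° = 6.562 rad.
μ = ln(7731/1480)/6.562 = ln(5.224)/6.562 = 0.252.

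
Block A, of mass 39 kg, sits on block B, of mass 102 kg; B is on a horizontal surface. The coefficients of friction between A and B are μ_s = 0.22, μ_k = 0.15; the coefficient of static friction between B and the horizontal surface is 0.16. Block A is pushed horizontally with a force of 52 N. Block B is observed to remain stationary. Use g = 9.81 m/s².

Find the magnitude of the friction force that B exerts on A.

The normal force B exerts on A is simply A's weight, N₁ = 382.6 N.
So the A–B interface can sustain at most μ_s N₁ = 84.17 N of static friction.
Since P = 52 N ≤ 84.17 N, A does not slip on B; friction on A equals P = 52 N.
B experiences an equal 52 N forward from A (third law). B is in equilibrium, so the floor supplies f₂ = 52 N of static friction (limit μ_s(m_A+m_B)g = 221.3 N, not exceeded).

f ≈ 52 N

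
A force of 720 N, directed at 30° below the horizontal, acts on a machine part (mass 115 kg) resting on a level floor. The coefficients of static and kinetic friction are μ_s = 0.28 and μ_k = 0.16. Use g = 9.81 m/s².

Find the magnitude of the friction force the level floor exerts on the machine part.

The vertical component of P adds to the normal force: N = m g + P sin α = 1128 + 360 = 1488 N.
The horizontal driving force is P cos α = 623.5 N, so equilibrium needs friction f = 623.5 N.
μ_s N = 0.28 × 1488 = 416.7 N.
623.5 > 416.7 N → the machine part slides; f = μ_k N = 0.16×1488 = 238 N.

f ≈ 238 N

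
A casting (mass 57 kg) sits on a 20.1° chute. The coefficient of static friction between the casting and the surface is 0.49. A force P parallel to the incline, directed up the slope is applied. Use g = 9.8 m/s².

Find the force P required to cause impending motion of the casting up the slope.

P ≈ 449 N

At impending motion up the slope, friction acts down-slope at its limit: f = μ_s N.
P is parallel to the surface, so N = m g cos θ = 525 N.
Along the incline: P = m g sin θ + μ_s N = 192 + 0.49×525 = 449 N.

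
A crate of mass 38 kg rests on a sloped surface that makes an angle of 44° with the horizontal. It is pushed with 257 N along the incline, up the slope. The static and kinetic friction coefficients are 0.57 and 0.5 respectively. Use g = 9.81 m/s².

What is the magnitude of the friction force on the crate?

f ≈ 1.95 N (up the incline)

Perpendicular to the surface, N = m g cos θ = 38·9.81·cos 44° = 268.2 N.
The friction needed for equilibrium is m g sin θ − P = 259 − 257 = 1.955 N, measured positive up-slope.
Static friction can supply at most μ_s N = 152.8 N.
Since |1.955| ≤ 152.8 N, no slip — friction simply equals what equilibrium demands.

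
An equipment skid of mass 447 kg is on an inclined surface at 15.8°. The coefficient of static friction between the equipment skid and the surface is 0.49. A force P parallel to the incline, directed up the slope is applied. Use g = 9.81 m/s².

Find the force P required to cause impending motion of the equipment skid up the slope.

P ≈ 3260 N

At impending motion up the slope, friction acts down-slope at its limit: f = μ_s N.
P is parallel to the surface, so N = m g cos θ = 4220 N.
Along the incline: P = m g sin θ + μ_s N = 1190 + 0.49×4220 = 3260 N.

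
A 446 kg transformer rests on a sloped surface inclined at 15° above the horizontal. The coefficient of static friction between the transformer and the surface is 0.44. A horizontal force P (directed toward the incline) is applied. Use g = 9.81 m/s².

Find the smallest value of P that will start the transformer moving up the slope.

P ≈ 3510 N

At impending motion up the slope, friction acts down-slope at its limit: f = μ_s N.
Perpendicular to the incline: N = m g cos θ + P sin θ.
Along the incline: P cos θ = m g sin θ + μ_s N = m g sin θ + μ_s (m g cos θ + P sin θ).
Solving, P (cos θ − μ_s sin θ) = m g (sin θ + μ_s cos θ), so P = 446×9.81×(sin 15° + 0.44 cos 15°)/(cos 15° − 0.44 sin 15°) = 4380×0.6838/0.852 = 3510 N.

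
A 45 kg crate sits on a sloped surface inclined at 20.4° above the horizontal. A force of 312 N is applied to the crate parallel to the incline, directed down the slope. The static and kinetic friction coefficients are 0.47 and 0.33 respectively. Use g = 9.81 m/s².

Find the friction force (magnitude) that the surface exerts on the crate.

f ≈ 137 N (up the incline)

Normal force: N = m g cos θ = 45 × 9.81 × cos 20.4° = 413.8 N.
For equilibrium along the incline the friction force must supply f = m g sin θ + P = 153.9 + 312 = 465.9 N (positive meaning up-slope).
Static friction can supply at most μ_s N = 194.5 N.
Since |465.9| > 194.5 N, static friction cannot hold it; the crate slides down the incline and kinetic friction applies: f = μ_k N = 0.33 × 413.8 = 137 N.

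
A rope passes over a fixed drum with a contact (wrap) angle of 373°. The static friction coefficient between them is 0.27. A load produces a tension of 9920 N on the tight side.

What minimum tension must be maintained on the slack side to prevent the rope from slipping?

Capstan equation at impending slip: T_tight/T_slack = e^{μβ}.
β = 373° = 6.51 rad; e^{μβ} = e^{0.27×6.51} = 5.799.
T_slack = T_tight / e^{μβ} = 9920 / 5.799 = 1710 N.

T_min ≈ 1710 N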